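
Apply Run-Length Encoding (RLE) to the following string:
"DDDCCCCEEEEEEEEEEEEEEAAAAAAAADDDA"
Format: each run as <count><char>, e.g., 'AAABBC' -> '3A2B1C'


Scanning runs left to right:
  i=0: run of 'D' x 3 -> '3D'
  i=3: run of 'C' x 4 -> '4C'
  i=7: run of 'E' x 14 -> '14E'
  i=21: run of 'A' x 8 -> '8A'
  i=29: run of 'D' x 3 -> '3D'
  i=32: run of 'A' x 1 -> '1A'

RLE = 3D4C14E8A3D1A


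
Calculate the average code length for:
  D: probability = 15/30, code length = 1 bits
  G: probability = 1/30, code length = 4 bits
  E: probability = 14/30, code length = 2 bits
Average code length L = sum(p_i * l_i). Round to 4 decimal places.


Weighted contributions p_i * l_i:
  D: (15/30) * 1 = 15/30
  G: (1/30) * 4 = 4/30
  E: (14/30) * 2 = 28/30
Sum = (15 + 4 + 28)/30 = 47/30

L = 47/30 = 1.5667 bits/symbol


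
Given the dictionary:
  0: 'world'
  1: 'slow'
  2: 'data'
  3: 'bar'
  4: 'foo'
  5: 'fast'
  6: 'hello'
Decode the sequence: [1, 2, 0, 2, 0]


Look up each index in the dictionary:
  1 -> 'slow'
  2 -> 'data'
  0 -> 'world'
  2 -> 'data'
  0 -> 'world'

Decoded: "slow data world data world"


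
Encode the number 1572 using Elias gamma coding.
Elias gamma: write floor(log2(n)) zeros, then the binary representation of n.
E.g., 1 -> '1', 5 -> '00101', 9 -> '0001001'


num_bits = floor(log2(1572)) + 1 = 11
leading_zeros = num_bits - 1 = 10
binary(1572) = 11000100100

Elias gamma(1572) = '0000000000' + '11000100100' = 000000000011000100100 (21 bits)


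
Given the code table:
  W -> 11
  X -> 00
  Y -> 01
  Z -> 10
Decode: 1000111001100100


Decoding:
10 -> Z
00 -> X
11 -> W
10 -> Z
01 -> Y
10 -> Z
01 -> Y
00 -> X


Result: ZXWZYZYX


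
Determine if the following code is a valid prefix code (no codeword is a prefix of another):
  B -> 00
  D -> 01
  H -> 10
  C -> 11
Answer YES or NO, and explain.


Checking each pair (does one codeword prefix another?):
  B='00' vs D='01': no prefix
  B='00' vs H='10': no prefix
  B='00' vs C='11': no prefix
  D='01' vs B='00': no prefix
  D='01' vs H='10': no prefix
  D='01' vs C='11': no prefix
  H='10' vs B='00': no prefix
  H='10' vs D='01': no prefix
  H='10' vs C='11': no prefix
  C='11' vs B='00': no prefix
  C='11' vs D='01': no prefix
  C='11' vs H='10': no prefix
No violation found over all pairs.

YES -- this is a valid prefix code. No codeword is a prefix of any other codeword.


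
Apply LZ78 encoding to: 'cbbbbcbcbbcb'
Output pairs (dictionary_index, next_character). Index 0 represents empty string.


LZ78 encoding steps:
Dictionary: {0: ''}
Step 1: w='' (idx 0), next='c' -> output (0, 'c'), add 'c' as idx 1
Step 2: w='' (idx 0), next='b' -> output (0, 'b'), add 'b' as idx 2
Step 3: w='b' (idx 2), next='b' -> output (2, 'b'), add 'bb' as idx 3
Step 4: w='b' (idx 2), next='c' -> output (2, 'c'), add 'bc' as idx 4
Step 5: w='bc' (idx 4), next='b' -> output (4, 'b'), add 'bcb' as idx 5
Step 6: w='bcb' (idx 5), end of input -> output (5, '')


Encoded: [(0, 'c'), (0, 'b'), (2, 'b'), (2, 'c'), (4, 'b'), (5, '')]


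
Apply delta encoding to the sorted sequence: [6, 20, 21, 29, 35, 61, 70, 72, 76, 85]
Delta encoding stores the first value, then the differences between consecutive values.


First value: 6
Deltas:
  20 - 6 = 14
  21 - 20 = 1
  29 - 21 = 8
  35 - 29 = 6
  61 - 35 = 26
  70 - 61 = 9
  72 - 70 = 2
  76 - 72 = 4
  85 - 76 = 9


Delta encoded: [6, 14, 1, 8, 6, 26, 9, 2, 4, 9]


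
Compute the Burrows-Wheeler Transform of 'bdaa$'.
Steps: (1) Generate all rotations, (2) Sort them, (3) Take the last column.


Rotations (sorted):
  0: $bdaa -> last char: a
  1: a$bda -> last char: a
  2: aa$bd -> last char: d
  3: bdaa$ -> last char: $
  4: daa$b -> last char: b


BWT = aad$b


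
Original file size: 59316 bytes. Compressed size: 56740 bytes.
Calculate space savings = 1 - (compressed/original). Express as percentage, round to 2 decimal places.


ratio = compressed/original = 56740/59316 = 0.956572
savings = 1 - ratio = 1 - 0.956572 = 0.043428
as a percentage: 0.043428 * 100 = 4.34%

Space savings = 1 - 56740/59316 = 4.34%


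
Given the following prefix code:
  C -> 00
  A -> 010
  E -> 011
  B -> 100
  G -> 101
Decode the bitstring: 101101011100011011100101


Decoding step by step:
Bits 101 -> G
Bits 101 -> G
Bits 011 -> E
Bits 100 -> B
Bits 011 -> E
Bits 011 -> E
Bits 100 -> B
Bits 101 -> G


Decoded message: GGEBEEBG


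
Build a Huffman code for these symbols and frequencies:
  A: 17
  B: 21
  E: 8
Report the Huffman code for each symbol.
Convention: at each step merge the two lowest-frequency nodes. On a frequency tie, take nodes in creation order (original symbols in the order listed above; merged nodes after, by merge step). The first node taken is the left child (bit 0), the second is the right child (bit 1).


Huffman tree construction:
Step 1: Merge E(8) + A(17) = 25
Step 2: Merge B(21) + (E+A)(25) = 46
Read each symbol's code off the tree from the root (left child = 0, right child = 1).

Codes:
  A: 11 (length 2)
  B: 0 (length 1)
  E: 10 (length 2)
Average code length: 71/46 = 1.5435 bits/symbol


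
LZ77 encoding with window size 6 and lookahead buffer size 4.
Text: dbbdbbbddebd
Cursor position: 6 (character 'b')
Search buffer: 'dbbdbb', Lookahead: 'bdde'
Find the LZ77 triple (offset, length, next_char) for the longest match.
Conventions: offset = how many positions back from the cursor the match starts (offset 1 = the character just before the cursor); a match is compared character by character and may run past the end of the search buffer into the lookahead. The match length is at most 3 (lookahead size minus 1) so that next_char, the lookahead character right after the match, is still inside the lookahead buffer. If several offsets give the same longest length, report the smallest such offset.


Try each offset into the search buffer:
  offset=1 (pos 5, char 'b'): match length 1
  offset=2 (pos 4, char 'b'): match length 1
  offset=3 (pos 3, char 'd'): match length 0
  offset=4 (pos 2, char 'b'): match length 2
  offset=5 (pos 1, char 'b'): match length 1
  offset=6 (pos 0, char 'd'): match length 0
Longest match has length 2 at offset 4.
next_char = character at position 6 + 2 = 8 -> 'd'

Best match: offset=4, length=2 (matching 'bd' starting at position 2)
LZ77 triple: (4, 2, 'd')


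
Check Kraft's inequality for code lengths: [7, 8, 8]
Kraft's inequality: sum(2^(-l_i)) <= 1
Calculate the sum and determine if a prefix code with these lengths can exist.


Sum = 2^(-7) + 2^(-8) + 2^(-8)
    = 0.0078125 + 0.00390625 + 0.00390625
    = 4/256 = 0.015625
Since 0.015625 <= 1, Kraft's inequality IS satisfied.
A prefix code with these lengths CAN exist.

Kraft sum = 0.015625. Satisfied.


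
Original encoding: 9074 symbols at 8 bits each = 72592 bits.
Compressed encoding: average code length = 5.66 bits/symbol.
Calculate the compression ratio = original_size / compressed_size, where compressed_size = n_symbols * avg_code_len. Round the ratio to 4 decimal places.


original_size = n_symbols * orig_bits = 9074 * 8 = 72592 bits
compressed_size = n_symbols * avg_code_len = 9074 * 5.66 = 51358.84 bits
ratio = original_size / compressed_size = 72592 / 51358.84 = 1.4134

Compression ratio = 1.4134


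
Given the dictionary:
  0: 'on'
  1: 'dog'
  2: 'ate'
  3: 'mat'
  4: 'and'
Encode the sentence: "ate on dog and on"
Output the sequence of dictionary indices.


Look up each word in the dictionary:
  'ate' -> 2
  'on' -> 0
  'dog' -> 1
  'and' -> 4
  'on' -> 0

Encoded: [2, 0, 1, 4, 0]


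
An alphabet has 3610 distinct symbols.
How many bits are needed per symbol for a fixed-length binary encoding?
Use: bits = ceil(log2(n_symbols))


log2(3610) = 11.8178
Bracket: 2^11 = 2048 < 3610 <= 2^12 = 4096
So ceil(log2(3610)) = 12

bits = ceil(log2(3610)) = ceil(11.8178) = 12 bits


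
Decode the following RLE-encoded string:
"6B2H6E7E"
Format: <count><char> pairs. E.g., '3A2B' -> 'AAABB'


Expanding each <count><char> pair:
  6B -> 'BBBBBB'
  2H -> 'HH'
  6E -> 'EEEEEE'
  7E -> 'EEEEEEE'

Decoded = BBBBBBHHEEEEEEEEEEEEE


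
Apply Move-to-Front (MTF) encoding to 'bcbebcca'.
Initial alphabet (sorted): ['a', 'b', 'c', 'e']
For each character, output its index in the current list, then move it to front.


MTF encoding:
'b': index 1 in ['a', 'b', 'c', 'e'] -> ['b', 'a', 'c', 'e']
'c': index 2 in ['b', 'a', 'c', 'e'] -> ['c', 'b', 'a', 'e']
'b': index 1 in ['c', 'b', 'a', 'e'] -> ['b', 'c', 'a', 'e']
'e': index 3 in ['b', 'c', 'a', 'e'] -> ['e', 'b', 'c', 'a']
'b': index 1 in ['e', 'b', 'c', 'a'] -> ['b', 'e', 'c', 'a']
'c': index 2 in ['b', 'e', 'c', 'a'] -> ['c', 'b', 'e', 'a']
'c': index 0 in ['c', 'b', 'e', 'a'] -> ['c', 'b', 'e', 'a']
'a': index 3 in ['c', 'b', 'e', 'a'] -> ['a', 'c', 'b', 'e']


Output: [1, 2, 1, 3, 1, 2, 0, 3]


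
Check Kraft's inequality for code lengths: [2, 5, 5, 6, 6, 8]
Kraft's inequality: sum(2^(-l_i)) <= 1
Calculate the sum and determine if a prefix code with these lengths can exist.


Sum = 2^(-2) + 2^(-5) + 2^(-5) + 2^(-6) + 2^(-6) + 2^(-8)
    = 0.25 + 0.03125 + 0.03125 + 0.015625 + 0.015625 + 0.00390625
    = 89/256 = 0.34765625
Since 0.34765625 <= 1, Kraft's inequality IS satisfied.
A prefix code with these lengths CAN exist.

Kraft sum = 0.34765625. Satisfied.


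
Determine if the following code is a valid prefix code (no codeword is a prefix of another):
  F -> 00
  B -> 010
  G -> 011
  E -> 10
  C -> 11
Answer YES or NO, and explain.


Checking each pair (does one codeword prefix another?):
  F='00' vs B='010': no prefix
  F='00' vs G='011': no prefix
  F='00' vs E='10': no prefix
  F='00' vs C='11': no prefix
  B='010' vs F='00': no prefix
  B='010' vs G='011': no prefix
  B='010' vs E='10': no prefix
  B='010' vs C='11': no prefix
  G='011' vs F='00': no prefix
  G='011' vs B='010': no prefix
  G='011' vs E='10': no prefix
  G='011' vs C='11': no prefix
  E='10' vs F='00': no prefix
  E='10' vs B='010': no prefix
  E='10' vs G='011': no prefix
  E='10' vs C='11': no prefix
  C='11' vs F='00': no prefix
  C='11' vs B='010': no prefix
  C='11' vs G='011': no prefix
  C='11' vs E='10': no prefix
No violation found over all pairs.

YES -- this is a valid prefix code. No codeword is a prefix of any other codeword.


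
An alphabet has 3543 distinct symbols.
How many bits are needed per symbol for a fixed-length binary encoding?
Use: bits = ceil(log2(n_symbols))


log2(3543) = 11.7908
Bracket: 2^11 = 2048 < 3543 <= 2^12 = 4096
So ceil(log2(3543)) = 12

bits = ceil(log2(3543)) = ceil(11.7908) = 12 bits


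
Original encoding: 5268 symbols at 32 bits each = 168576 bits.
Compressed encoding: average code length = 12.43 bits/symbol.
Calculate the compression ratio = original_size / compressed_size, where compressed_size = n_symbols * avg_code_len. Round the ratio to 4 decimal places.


original_size = n_symbols * orig_bits = 5268 * 32 = 168576 bits
compressed_size = n_symbols * avg_code_len = 5268 * 12.43 = 65481.24 bits
ratio = original_size / compressed_size = 168576 / 65481.24 = 2.5744

Compression ratio = 2.5744


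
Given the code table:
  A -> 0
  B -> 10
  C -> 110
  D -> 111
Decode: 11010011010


Decoding:
110 -> C
10 -> B
0 -> A
110 -> C
10 -> B


Result: CBACB


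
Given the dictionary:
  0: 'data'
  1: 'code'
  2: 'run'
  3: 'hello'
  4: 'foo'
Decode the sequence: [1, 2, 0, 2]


Look up each index in the dictionary:
  1 -> 'code'
  2 -> 'run'
  0 -> 'data'
  2 -> 'run'

Decoded: "code run data run"


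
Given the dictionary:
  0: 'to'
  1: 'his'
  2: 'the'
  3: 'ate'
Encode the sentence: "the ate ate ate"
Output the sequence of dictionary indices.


Look up each word in the dictionary:
  'the' -> 2
  'ate' -> 3
  'ate' -> 3
  'ate' -> 3

Encoded: [2, 3, 3, 3]


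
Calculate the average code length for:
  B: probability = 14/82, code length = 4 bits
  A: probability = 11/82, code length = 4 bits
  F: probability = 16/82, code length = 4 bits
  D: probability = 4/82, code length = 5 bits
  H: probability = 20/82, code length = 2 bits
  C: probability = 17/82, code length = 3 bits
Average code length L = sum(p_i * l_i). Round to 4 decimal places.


Weighted contributions p_i * l_i:
  B: (14/82) * 4 = 56/82
  A: (11/82) * 4 = 44/82
  F: (16/82) * 4 = 64/82
  D: (4/82) * 5 = 20/82
  H: (20/82) * 2 = 40/82
  C: (17/82) * 3 = 51/82
Sum = (56 + 44 + 64 + 20 + 40 + 51)/82 = 275/82

L = 275/82 = 3.3537 bits/symbol


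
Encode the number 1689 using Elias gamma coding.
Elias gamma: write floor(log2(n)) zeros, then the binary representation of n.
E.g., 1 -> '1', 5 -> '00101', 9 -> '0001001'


num_bits = floor(log2(1689)) + 1 = 11
leading_zeros = num_bits - 1 = 10
binary(1689) = 11010011001

Elias gamma(1689) = '0000000000' + '11010011001' = 000000000011010011001 (21 bits)


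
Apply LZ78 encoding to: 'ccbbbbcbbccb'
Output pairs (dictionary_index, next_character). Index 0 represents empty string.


LZ78 encoding steps:
Dictionary: {0: ''}
Step 1: w='' (idx 0), next='c' -> output (0, 'c'), add 'c' as idx 1
Step 2: w='c' (idx 1), next='b' -> output (1, 'b'), add 'cb' as idx 2
Step 3: w='' (idx 0), next='b' -> output (0, 'b'), add 'b' as idx 3
Step 4: w='b' (idx 3), next='b' -> output (3, 'b'), add 'bb' as idx 4
Step 5: w='cb' (idx 2), next='b' -> output (2, 'b'), add 'cbb' as idx 5
Step 6: w='c' (idx 1), next='c' -> output (1, 'c'), add 'cc' as idx 6
Step 7: w='b' (idx 3), end of input -> output (3, '')


Encoded: [(0, 'c'), (1, 'b'), (0, 'b'), (3, 'b'), (2, 'b'), (1, 'c'), (3, '')]


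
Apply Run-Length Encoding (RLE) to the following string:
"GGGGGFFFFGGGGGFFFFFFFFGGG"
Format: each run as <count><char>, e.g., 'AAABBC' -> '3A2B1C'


Scanning runs left to right:
  i=0: run of 'G' x 5 -> '5G'
  i=5: run of 'F' x 4 -> '4F'
  i=9: run of 'G' x 5 -> '5G'
  i=14: run of 'F' x 8 -> '8F'
  i=22: run of 'G' x 3 -> '3G'

RLE = 5G4F5G8F3G


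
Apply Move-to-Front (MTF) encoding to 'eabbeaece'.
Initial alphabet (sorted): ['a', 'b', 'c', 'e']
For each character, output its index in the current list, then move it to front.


MTF encoding:
'e': index 3 in ['a', 'b', 'c', 'e'] -> ['e', 'a', 'b', 'c']
'a': index 1 in ['e', 'a', 'b', 'c'] -> ['a', 'e', 'b', 'c']
'b': index 2 in ['a', 'e', 'b', 'c'] -> ['b', 'a', 'e', 'c']
'b': index 0 in ['b', 'a', 'e', 'c'] -> ['b', 'a', 'e', 'c']
'e': index 2 in ['b', 'a', 'e', 'c'] -> ['e', 'b', 'a', 'c']
'a': index 2 in ['e', 'b', 'a', 'c'] -> ['a', 'e', 'b', 'c']
'e': index 1 in ['a', 'e', 'b', 'c'] -> ['e', 'a', 'b', 'c']
'c': index 3 in ['e', 'a', 'b', 'c'] -> ['c', 'e', 'a', 'b']
'e': index 1 in ['c', 'e', 'a', 'b'] -> ['e', 'c', 'a', 'b']


Output: [3, 1, 2, 0, 2, 2, 1, 3, 1]


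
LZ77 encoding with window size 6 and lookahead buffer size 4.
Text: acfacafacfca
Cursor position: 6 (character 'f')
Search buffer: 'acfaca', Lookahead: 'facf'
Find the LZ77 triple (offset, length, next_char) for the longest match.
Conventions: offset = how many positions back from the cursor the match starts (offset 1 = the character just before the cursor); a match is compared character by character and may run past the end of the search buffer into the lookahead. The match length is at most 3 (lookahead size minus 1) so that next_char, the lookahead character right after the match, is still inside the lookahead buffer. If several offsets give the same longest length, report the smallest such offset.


Try each offset into the search buffer:
  offset=1 (pos 5, char 'a'): match length 0
  offset=2 (pos 4, char 'c'): match length 0
  offset=3 (pos 3, char 'a'): match length 0
  offset=4 (pos 2, char 'f'): match length 3
  offset=5 (pos 1, char 'c'): match length 0
  offset=6 (pos 0, char 'a'): match length 0
Longest match has length 3 at offset 4.
next_char = character at position 6 + 3 = 9 -> 'f'

Best match: offset=4, length=3 (matching 'fac' starting at position 2)
LZ77 triple: (4, 3, 'f')


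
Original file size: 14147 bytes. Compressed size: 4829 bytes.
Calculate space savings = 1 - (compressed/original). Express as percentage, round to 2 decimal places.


ratio = compressed/original = 4829/14147 = 0.341344
savings = 1 - ratio = 1 - 0.341344 = 0.658656
as a percentage: 0.658656 * 100 = 65.87%

Space savings = 1 - 4829/14147 = 65.87%


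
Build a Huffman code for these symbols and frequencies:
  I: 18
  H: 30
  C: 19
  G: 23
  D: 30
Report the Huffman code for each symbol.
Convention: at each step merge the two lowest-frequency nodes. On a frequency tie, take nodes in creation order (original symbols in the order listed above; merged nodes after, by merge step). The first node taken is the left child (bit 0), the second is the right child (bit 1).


Huffman tree construction:
Step 1: Merge I(18) + C(19) = 37
Step 2: Merge G(23) + H(30) = 53
Step 3: Merge D(30) + (I+C)(37) = 67
Step 4: Merge (G+H)(53) + (D+(I+C))(67) = 120
Read each symbol's code off the tree from the root (left child = 0, right child = 1).

Codes:
  I: 110 (length 3)
  H: 01 (length 2)
  C: 111 (length 3)
  G: 00 (length 2)
  D: 10 (length 2)
Average code length: 277/120 = 2.3083 bits/symbol


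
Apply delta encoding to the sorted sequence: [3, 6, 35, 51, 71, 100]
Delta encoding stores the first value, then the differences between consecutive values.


First value: 3
Deltas:
  6 - 3 = 3
  35 - 6 = 29
  51 - 35 = 16
  71 - 51 = 20
  100 - 71 = 29


Delta encoded: [3, 3, 29, 16, 20, 29]


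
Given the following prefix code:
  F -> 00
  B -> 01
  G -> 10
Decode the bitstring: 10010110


Decoding step by step:
Bits 10 -> G
Bits 01 -> B
Bits 01 -> B
Bits 10 -> G


Decoded message: GBBG


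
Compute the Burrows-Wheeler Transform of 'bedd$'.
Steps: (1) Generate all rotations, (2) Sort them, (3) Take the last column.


Rotations (sorted):
  0: $bedd -> last char: d
  1: bedd$ -> last char: $
  2: d$bed -> last char: d
  3: dd$be -> last char: e
  4: edd$b -> last char: b


BWT = d$deb


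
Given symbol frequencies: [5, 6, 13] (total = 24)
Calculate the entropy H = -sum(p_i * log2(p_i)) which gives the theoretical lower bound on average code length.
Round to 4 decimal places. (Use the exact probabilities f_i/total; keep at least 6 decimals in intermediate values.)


Per-symbol terms -p_i * log2(p_i) with p_i = f_i/24:
  p = 5/24 = 0.208333: log2(p) = -2.263034, -p*log2(p) = 0.471466
  p = 6/24 = 0.250000: log2(p) = -2.000000, -p*log2(p) = 0.500000
  p = 13/24 = 0.541667: log2(p) = -0.884523, -p*log2(p) = 0.479117
H = 0.471466 + 0.500000 + 0.479117 = 1.450583

H = 1.4506 bits/symbol


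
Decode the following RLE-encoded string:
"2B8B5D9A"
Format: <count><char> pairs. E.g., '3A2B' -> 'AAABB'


Expanding each <count><char> pair:
  2B -> 'BB'
  8B -> 'BBBBBBBB'
  5D -> 'DDDDD'
  9A -> 'AAAAAAAAA'

Decoded = BBBBBBBBBBDDDDDAAAAAAAAA


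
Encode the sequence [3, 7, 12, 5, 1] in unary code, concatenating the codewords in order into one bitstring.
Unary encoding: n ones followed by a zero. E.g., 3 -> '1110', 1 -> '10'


Encode each number as n ones followed by a terminating 0:
  3 -> 1110 (4 bits)
  7 -> 11111110 (8 bits)
  12 -> 1111111111110 (13 bits)
  5 -> 111110 (6 bits)
  1 -> 10 (2 bits)
Total length = 4 + 8 + 13 + 6 + 2 = 33 bits.

Unary([3, 7, 12, 5, 1]) = 111011111110111111111111011111010 (33 bits)


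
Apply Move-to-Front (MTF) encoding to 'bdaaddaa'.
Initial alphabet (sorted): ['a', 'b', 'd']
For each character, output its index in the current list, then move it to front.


MTF encoding:
'b': index 1 in ['a', 'b', 'd'] -> ['b', 'a', 'd']
'd': index 2 in ['b', 'a', 'd'] -> ['d', 'b', 'a']
'a': index 2 in ['d', 'b', 'a'] -> ['a', 'd', 'b']
'a': index 0 in ['a', 'd', 'b'] -> ['a', 'd', 'b']
'd': index 1 in ['a', 'd', 'b'] -> ['d', 'a', 'b']
'd': index 0 in ['d', 'a', 'b'] -> ['d', 'a', 'b']
'a': index 1 in ['d', 'a', 'b'] -> ['a', 'd', 'b']
'a': index 0 in ['a', 'd', 'b'] -> ['a', 'd', 'b']


Output: [1, 2, 2, 0, 1, 0, 1, 0]


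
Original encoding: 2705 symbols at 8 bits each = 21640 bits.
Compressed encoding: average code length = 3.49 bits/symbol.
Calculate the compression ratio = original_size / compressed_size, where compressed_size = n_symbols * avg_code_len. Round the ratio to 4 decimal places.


original_size = n_symbols * orig_bits = 2705 * 8 = 21640 bits
compressed_size = n_symbols * avg_code_len = 2705 * 3.49 = 9440.45 bits
ratio = original_size / compressed_size = 21640 / 9440.45 = 2.2923

Compression ratio = 2.2923


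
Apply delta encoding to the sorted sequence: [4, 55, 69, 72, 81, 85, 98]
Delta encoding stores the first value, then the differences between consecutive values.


First value: 4
Deltas:
  55 - 4 = 51
  69 - 55 = 14
  72 - 69 = 3
  81 - 72 = 9
  85 - 81 = 4
  98 - 85 = 13


Delta encoded: [4, 51, 14, 3, 9, 4, 13]


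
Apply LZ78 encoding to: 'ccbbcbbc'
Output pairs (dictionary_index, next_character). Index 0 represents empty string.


LZ78 encoding steps:
Dictionary: {0: ''}
Step 1: w='' (idx 0), next='c' -> output (0, 'c'), add 'c' as idx 1
Step 2: w='c' (idx 1), next='b' -> output (1, 'b'), add 'cb' as idx 2
Step 3: w='' (idx 0), next='b' -> output (0, 'b'), add 'b' as idx 3
Step 4: w='cb' (idx 2), next='b' -> output (2, 'b'), add 'cbb' as idx 4
Step 5: w='c' (idx 1), end of input -> output (1, '')


Encoded: [(0, 'c'), (1, 'b'), (0, 'b'), (2, 'b'), (1, '')]


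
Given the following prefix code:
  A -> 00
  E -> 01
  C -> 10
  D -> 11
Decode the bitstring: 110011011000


Decoding step by step:
Bits 11 -> D
Bits 00 -> A
Bits 11 -> D
Bits 01 -> E
Bits 10 -> C
Bits 00 -> A


Decoded message: DADECA


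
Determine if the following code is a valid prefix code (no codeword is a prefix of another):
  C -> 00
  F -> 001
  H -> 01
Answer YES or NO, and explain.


Checking each pair (does one codeword prefix another?):
  C='00' vs F='001': prefix -- VIOLATION

NO -- this is NOT a valid prefix code. C (00) is a prefix of F (001).


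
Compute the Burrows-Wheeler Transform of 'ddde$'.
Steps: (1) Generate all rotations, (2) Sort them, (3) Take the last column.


Rotations (sorted):
  0: $ddde -> last char: e
  1: ddde$ -> last char: $
  2: dde$d -> last char: d
  3: de$dd -> last char: d
  4: e$ddd -> last char: d


BWT = e$ddd


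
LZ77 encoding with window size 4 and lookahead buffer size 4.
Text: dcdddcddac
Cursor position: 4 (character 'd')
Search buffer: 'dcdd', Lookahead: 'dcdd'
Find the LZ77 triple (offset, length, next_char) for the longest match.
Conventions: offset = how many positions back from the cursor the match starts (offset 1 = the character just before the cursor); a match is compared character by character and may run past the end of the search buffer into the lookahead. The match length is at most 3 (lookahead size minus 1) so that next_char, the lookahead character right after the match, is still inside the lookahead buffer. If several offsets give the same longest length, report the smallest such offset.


Try each offset into the search buffer:
  offset=1 (pos 3, char 'd'): match length 1
  offset=2 (pos 2, char 'd'): match length 1
  offset=3 (pos 1, char 'c'): match length 0
  offset=4 (pos 0, char 'd'): match length 3
Longest match has length 3 at offset 4.
next_char = character at position 4 + 3 = 7 -> 'd'

Best match: offset=4, length=3 (matching 'dcd' starting at position 0)
LZ77 triple: (4, 3, 'd')


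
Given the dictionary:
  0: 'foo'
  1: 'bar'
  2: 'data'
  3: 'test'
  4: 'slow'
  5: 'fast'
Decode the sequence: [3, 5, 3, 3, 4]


Look up each index in the dictionary:
  3 -> 'test'
  5 -> 'fast'
  3 -> 'test'
  3 -> 'test'
  4 -> 'slow'

Decoded: "test fast test test slow"


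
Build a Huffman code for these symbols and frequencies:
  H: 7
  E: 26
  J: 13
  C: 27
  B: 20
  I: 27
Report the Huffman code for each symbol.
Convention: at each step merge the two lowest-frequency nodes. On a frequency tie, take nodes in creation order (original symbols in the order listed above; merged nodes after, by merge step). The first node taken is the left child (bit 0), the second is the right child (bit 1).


Huffman tree construction:
Step 1: Merge H(7) + J(13) = 20
Step 2: Merge B(20) + (H+J)(20) = 40
Step 3: Merge E(26) + C(27) = 53
Step 4: Merge I(27) + (B+(H+J))(40) = 67
Step 5: Merge (E+C)(53) + (I+(B+(H+J)))(67) = 120
Read each symbol's code off the tree from the root (left child = 0, right child = 1).

Codes:
  H: 1110 (length 4)
  E: 00 (length 2)
  J: 1111 (length 4)
  C: 01 (length 2)
  B: 110 (length 3)
  I: 10 (length 2)
Average code length: 300/120 = 2.5000 bits/symbol


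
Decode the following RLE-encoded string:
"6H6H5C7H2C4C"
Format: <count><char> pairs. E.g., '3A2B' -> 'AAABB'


Expanding each <count><char> pair:
  6H -> 'HHHHHH'
  6H -> 'HHHHHH'
  5C -> 'CCCCC'
  7H -> 'HHHHHHH'
  2C -> 'CC'
  4C -> 'CCCC'

Decoded = HHHHHHHHHHHHCCCCCHHHHHHHCCCCCC


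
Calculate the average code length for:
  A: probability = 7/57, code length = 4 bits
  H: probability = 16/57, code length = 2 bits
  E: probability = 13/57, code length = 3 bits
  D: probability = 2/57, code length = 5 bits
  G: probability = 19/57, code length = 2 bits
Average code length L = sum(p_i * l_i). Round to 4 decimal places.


Weighted contributions p_i * l_i:
  A: (7/57) * 4 = 28/57
  H: (16/57) * 2 = 32/57
  E: (13/57) * 3 = 39/57
  D: (2/57) * 5 = 10/57
  G: (19/57) * 2 = 38/57
Sum = (28 + 32 + 39 + 10 + 38)/57 = 147/57

L = 147/57 = 2.5789 bits/symbol


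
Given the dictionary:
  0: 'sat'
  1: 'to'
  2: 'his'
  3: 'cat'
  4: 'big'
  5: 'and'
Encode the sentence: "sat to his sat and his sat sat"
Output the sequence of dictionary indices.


Look up each word in the dictionary:
  'sat' -> 0
  'to' -> 1
  'his' -> 2
  'sat' -> 0
  'and' -> 5
  'his' -> 2
  'sat' -> 0
  'sat' -> 0

Encoded: [0, 1, 2, 0, 5, 2, 0, 0]


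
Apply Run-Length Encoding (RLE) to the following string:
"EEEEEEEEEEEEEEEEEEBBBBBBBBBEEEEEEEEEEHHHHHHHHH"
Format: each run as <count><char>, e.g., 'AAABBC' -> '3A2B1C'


Scanning runs left to right:
  i=0: run of 'E' x 18 -> '18E'
  i=18: run of 'B' x 9 -> '9B'
  i=27: run of 'E' x 10 -> '10E'
  i=37: run of 'H' x 9 -> '9H'

RLE = 18E9B10E9H


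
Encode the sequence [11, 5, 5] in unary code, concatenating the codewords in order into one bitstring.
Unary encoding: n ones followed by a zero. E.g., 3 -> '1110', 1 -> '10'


Encode each number as n ones followed by a terminating 0:
  11 -> 111111111110 (12 bits)
  5 -> 111110 (6 bits)
  5 -> 111110 (6 bits)
Total length = 12 + 6 + 6 = 24 bits.

Unary([11, 5, 5]) = 111111111110111110111110 (24 bits)


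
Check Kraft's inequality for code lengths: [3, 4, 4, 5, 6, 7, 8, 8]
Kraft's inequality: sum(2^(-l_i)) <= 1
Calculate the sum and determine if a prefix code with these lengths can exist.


Sum = 2^(-3) + 2^(-4) + 2^(-4) + 2^(-5) + 2^(-6) + 2^(-7) + 2^(-8) + 2^(-8)
    = 0.125 + 0.0625 + 0.0625 + 0.03125 + 0.015625 + 0.0078125 + 0.00390625 + 0.00390625
    = 80/256 = 0.3125
Since 0.3125 <= 1, Kraft's inequality IS satisfied.
A prefix code with these lengths CAN exist.

Kraft sum = 0.3125. Satisfied.


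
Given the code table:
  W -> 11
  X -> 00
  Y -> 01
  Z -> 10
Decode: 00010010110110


Decoding:
00 -> X
01 -> Y
00 -> X
10 -> Z
11 -> W
01 -> Y
10 -> Z


Result: XYXZWYZ


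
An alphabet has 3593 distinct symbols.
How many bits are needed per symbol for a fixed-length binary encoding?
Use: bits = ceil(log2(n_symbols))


log2(3593) = 11.811
Bracket: 2^11 = 2048 < 3593 <= 2^12 = 4096
So ceil(log2(3593)) = 12

bits = ceil(log2(3593)) = ceil(11.811) = 12 bits


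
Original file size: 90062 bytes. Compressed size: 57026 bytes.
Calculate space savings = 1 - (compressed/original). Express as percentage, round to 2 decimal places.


ratio = compressed/original = 57026/90062 = 0.633186
savings = 1 - ratio = 1 - 0.633186 = 0.366814
as a percentage: 0.366814 * 100 = 36.68%

Space savings = 1 - 57026/90062 = 36.68%


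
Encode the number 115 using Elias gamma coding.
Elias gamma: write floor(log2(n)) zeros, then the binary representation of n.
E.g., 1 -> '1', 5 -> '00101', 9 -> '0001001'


num_bits = floor(log2(115)) + 1 = 7
leading_zeros = num_bits - 1 = 6
binary(115) = 1110011

Elias gamma(115) = '000000' + '1110011' = 0000001110011 (13 bits)


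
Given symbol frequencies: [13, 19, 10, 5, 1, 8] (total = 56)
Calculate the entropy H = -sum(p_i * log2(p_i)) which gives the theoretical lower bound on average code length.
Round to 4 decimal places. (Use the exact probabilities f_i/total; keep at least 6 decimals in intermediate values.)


Per-symbol terms -p_i * log2(p_i) with p_i = f_i/56:
  p = 13/56 = 0.232143: log2(p) = -2.106915, -p*log2(p) = 0.489105
  p = 19/56 = 0.339286: log2(p) = -1.559427, -p*log2(p) = 0.529091
  p = 10/56 = 0.178571: log2(p) = -2.485427, -p*log2(p) = 0.443826
  p = 5/56 = 0.089286: log2(p) = -3.485427, -p*log2(p) = 0.311199
  p = 1/56 = 0.017857: log2(p) = -5.807355, -p*log2(p) = 0.103703
  p = 8/56 = 0.142857: log2(p) = -2.807355, -p*log2(p) = 0.401051
H = 0.489105 + 0.529091 + 0.443826 + 0.311199 + 0.103703 + 0.401051 = 2.277975

H = 2.278 bits/symbol


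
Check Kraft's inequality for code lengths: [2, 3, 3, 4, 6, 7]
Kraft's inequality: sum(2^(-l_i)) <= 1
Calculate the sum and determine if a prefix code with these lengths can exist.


Sum = 2^(-2) + 2^(-3) + 2^(-3) + 2^(-4) + 2^(-6) + 2^(-7)
    = 0.25 + 0.125 + 0.125 + 0.0625 + 0.015625 + 0.0078125
    = 75/128 = 0.5859375
Since 0.5859375 <= 1, Kraft's inequality IS satisfied.
A prefix code with these lengths CAN exist.

Kraft sum = 0.5859375. Satisfied.


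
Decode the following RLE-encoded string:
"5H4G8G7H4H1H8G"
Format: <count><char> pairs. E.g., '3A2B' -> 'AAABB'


Expanding each <count><char> pair:
  5H -> 'HHHHH'
  4G -> 'GGGG'
  8G -> 'GGGGGGGG'
  7H -> 'HHHHHHH'
  4H -> 'HHHH'
  1H -> 'H'
  8G -> 'GGGGGGGG'

Decoded = HHHHHGGGGGGGGGGGGHHHHHHHHHHHHGGGGGGGG


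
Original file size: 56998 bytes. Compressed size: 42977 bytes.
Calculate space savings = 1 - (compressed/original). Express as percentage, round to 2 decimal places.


ratio = compressed/original = 42977/56998 = 0.754009
savings = 1 - ratio = 1 - 0.754009 = 0.245991
as a percentage: 0.245991 * 100 = 24.6%

Space savings = 1 - 42977/56998 = 24.6%


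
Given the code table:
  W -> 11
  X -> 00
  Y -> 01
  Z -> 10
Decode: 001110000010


Decoding:
00 -> X
11 -> W
10 -> Z
00 -> X
00 -> X
10 -> Z


Result: XWZXXZ


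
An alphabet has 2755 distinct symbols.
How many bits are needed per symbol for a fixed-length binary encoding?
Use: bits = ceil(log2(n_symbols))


log2(2755) = 11.4278
Bracket: 2^11 = 2048 < 2755 <= 2^12 = 4096
So ceil(log2(2755)) = 12

bits = ceil(log2(2755)) = ceil(11.4278) = 12 bits


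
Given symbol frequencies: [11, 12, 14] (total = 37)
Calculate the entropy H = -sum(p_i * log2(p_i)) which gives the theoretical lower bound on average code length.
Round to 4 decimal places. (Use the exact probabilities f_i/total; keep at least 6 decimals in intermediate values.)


Per-symbol terms -p_i * log2(p_i) with p_i = f_i/37:
  p = 11/37 = 0.297297: log2(p) = -1.750022, -p*log2(p) = 0.520277
  p = 12/37 = 0.324324: log2(p) = -1.624491, -p*log2(p) = 0.526862
  p = 14/37 = 0.378378: log2(p) = -1.402098, -p*log2(p) = 0.530524
H = 0.520277 + 0.526862 + 0.530524 = 1.577663

H = 1.5777 bits/symbol


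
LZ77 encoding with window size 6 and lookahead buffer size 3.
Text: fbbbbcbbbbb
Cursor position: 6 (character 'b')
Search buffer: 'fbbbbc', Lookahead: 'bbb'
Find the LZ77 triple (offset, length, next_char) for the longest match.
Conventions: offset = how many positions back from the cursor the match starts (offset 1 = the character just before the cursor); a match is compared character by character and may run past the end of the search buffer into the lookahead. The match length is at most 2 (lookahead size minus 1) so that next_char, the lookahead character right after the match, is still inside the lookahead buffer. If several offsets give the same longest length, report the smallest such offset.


Try each offset into the search buffer:
  offset=1 (pos 5, char 'c'): match length 0
  offset=2 (pos 4, char 'b'): match length 1
  offset=3 (pos 3, char 'b'): match length 2
  offset=4 (pos 2, char 'b'): match length 2
  offset=5 (pos 1, char 'b'): match length 2
  offset=6 (pos 0, char 'f'): match length 0
Longest match has length 2, found at offsets 3, 4, 5; take the smallest, offset 3.
next_char = character at position 6 + 2 = 8 -> 'b'

Best match: offset=3, length=2 (matching 'bb' starting at position 3)
LZ77 triple: (3, 2, 'b')


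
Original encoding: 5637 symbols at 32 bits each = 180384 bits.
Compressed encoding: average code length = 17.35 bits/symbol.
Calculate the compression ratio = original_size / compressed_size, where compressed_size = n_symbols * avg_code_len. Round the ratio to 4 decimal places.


original_size = n_symbols * orig_bits = 5637 * 32 = 180384 bits
compressed_size = n_symbols * avg_code_len = 5637 * 17.35 = 97801.95 bits
ratio = original_size / compressed_size = 180384 / 97801.95 = 1.8444

Compression ratio = 1.8444


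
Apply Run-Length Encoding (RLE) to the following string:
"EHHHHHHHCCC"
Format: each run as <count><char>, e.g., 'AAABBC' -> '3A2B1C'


Scanning runs left to right:
  i=0: run of 'E' x 1 -> '1E'
  i=1: run of 'H' x 7 -> '7H'
  i=8: run of 'C' x 3 -> '3C'

RLE = 1E7H3C


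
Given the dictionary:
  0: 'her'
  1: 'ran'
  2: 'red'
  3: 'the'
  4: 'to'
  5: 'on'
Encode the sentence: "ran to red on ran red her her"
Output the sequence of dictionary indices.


Look up each word in the dictionary:
  'ran' -> 1
  'to' -> 4
  'red' -> 2
  'on' -> 5
  'ran' -> 1
  'red' -> 2
  'her' -> 0
  'her' -> 0

Encoded: [1, 4, 2, 5, 1, 2, 0, 0]


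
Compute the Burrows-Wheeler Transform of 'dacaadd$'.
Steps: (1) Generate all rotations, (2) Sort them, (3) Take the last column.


Rotations (sorted):
  0: $dacaadd -> last char: d
  1: aadd$dac -> last char: c
  2: acaadd$d -> last char: d
  3: add$daca -> last char: a
  4: caadd$da -> last char: a
  5: d$dacaad -> last char: d
  6: dacaadd$ -> last char: $
  7: dd$dacaa -> last char: a


BWT = dcdaad$a


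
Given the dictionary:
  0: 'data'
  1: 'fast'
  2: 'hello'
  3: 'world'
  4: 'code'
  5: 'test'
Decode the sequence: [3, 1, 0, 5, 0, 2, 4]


Look up each index in the dictionary:
  3 -> 'world'
  1 -> 'fast'
  0 -> 'data'
  5 -> 'test'
  0 -> 'data'
  2 -> 'hello'
  4 -> 'code'

Decoded: "world fast data test data hello code"


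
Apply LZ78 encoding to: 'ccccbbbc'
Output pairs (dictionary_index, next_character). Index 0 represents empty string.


LZ78 encoding steps:
Dictionary: {0: ''}
Step 1: w='' (idx 0), next='c' -> output (0, 'c'), add 'c' as idx 1
Step 2: w='c' (idx 1), next='c' -> output (1, 'c'), add 'cc' as idx 2
Step 3: w='c' (idx 1), next='b' -> output (1, 'b'), add 'cb' as idx 3
Step 4: w='' (idx 0), next='b' -> output (0, 'b'), add 'b' as idx 4
Step 5: w='b' (idx 4), next='c' -> output (4, 'c'), add 'bc' as idx 5


Encoded: [(0, 'c'), (1, 'c'), (1, 'b'), (0, 'b'), (4, 'c')]


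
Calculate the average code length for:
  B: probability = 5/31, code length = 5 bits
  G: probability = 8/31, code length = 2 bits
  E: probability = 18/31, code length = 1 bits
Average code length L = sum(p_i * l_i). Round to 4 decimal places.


Weighted contributions p_i * l_i:
  B: (5/31) * 5 = 25/31
  G: (8/31) * 2 = 16/31
  E: (18/31) * 1 = 18/31
Sum = (25 + 16 + 18)/31 = 59/31

L = 59/31 = 1.9032 bits/symbol


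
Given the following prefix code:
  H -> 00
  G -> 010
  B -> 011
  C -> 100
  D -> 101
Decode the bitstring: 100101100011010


Decoding step by step:
Bits 100 -> C
Bits 101 -> D
Bits 100 -> C
Bits 011 -> B
Bits 010 -> G


Decoded message: CDCBG


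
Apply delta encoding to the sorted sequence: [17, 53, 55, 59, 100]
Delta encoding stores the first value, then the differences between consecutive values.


First value: 17
Deltas:
  53 - 17 = 36
  55 - 53 = 2
  59 - 55 = 4
  100 - 59 = 41


Delta encoded: [17, 36, 2, 4, 41]


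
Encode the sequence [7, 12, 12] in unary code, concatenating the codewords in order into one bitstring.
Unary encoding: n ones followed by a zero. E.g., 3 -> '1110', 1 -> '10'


Encode each number as n ones followed by a terminating 0:
  7 -> 11111110 (8 bits)
  12 -> 1111111111110 (13 bits)
  12 -> 1111111111110 (13 bits)
Total length = 8 + 13 + 13 = 34 bits.

Unary([7, 12, 12]) = 1111111011111111111101111111111110 (34 bits)


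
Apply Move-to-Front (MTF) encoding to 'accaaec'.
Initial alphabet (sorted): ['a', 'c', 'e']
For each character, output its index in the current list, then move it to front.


MTF encoding:
'a': index 0 in ['a', 'c', 'e'] -> ['a', 'c', 'e']
'c': index 1 in ['a', 'c', 'e'] -> ['c', 'a', 'e']
'c': index 0 in ['c', 'a', 'e'] -> ['c', 'a', 'e']
'a': index 1 in ['c', 'a', 'e'] -> ['a', 'c', 'e']
'a': index 0 in ['a', 'c', 'e'] -> ['a', 'c', 'e']
'e': index 2 in ['a', 'c', 'e'] -> ['e', 'a', 'c']
'c': index 2 in ['e', 'a', 'c'] -> ['c', 'e', 'a']


Output: [0, 1, 0, 1, 0, 2, 2]


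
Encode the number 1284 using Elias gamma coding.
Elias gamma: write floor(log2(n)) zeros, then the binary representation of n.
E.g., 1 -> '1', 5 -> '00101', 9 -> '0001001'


num_bits = floor(log2(1284)) + 1 = 11
leading_zeros = num_bits - 1 = 10
binary(1284) = 10100000100

Elias gamma(1284) = '0000000000' + '10100000100' = 000000000010100000100 (21 bits)


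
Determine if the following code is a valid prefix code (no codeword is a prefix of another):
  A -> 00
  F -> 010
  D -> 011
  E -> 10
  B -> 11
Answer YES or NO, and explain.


Checking each pair (does one codeword prefix another?):
  A='00' vs F='010': no prefix
  A='00' vs D='011': no prefix
  A='00' vs E='10': no prefix
  A='00' vs B='11': no prefix
  F='010' vs A='00': no prefix
  F='010' vs D='011': no prefix
  F='010' vs E='10': no prefix
  F='010' vs B='11': no prefix
  D='011' vs A='00': no prefix
  D='011' vs F='010': no prefix
  D='011' vs E='10': no prefix
  D='011' vs B='11': no prefix
  E='10' vs A='00': no prefix
  E='10' vs F='010': no prefix
  E='10' vs D='011': no prefix
  E='10' vs B='11': no prefix
  B='11' vs A='00': no prefix
  B='11' vs F='010': no prefix
  B='11' vs D='011': no prefix
  B='11' vs E='10': no prefix
No violation found over all pairs.

YES -- this is a valid prefix code. No codeword is a prefix of any other codeword.


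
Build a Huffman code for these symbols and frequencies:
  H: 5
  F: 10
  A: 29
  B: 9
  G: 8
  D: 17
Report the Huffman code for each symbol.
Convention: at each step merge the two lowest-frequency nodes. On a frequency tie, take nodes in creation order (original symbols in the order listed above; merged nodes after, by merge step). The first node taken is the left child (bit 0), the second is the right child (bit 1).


Huffman tree construction:
Step 1: Merge H(5) + G(8) = 13
Step 2: Merge B(9) + F(10) = 19
Step 3: Merge (H+G)(13) + D(17) = 30
Step 4: Merge (B+F)(19) + A(29) = 48
Step 5: Merge ((H+G)+D)(30) + ((B+F)+A)(48) = 78
Read each symbol's code off the tree from the root (left child = 0, right child = 1).

Codes:
  H: 000 (length 3)
  F: 101 (length 3)
  A: 11 (length 2)
  B: 100 (length 3)
  G: 001 (length 3)
  D: 01 (length 2)
Average code length: 188/78 = 2.4103 bits/symbol


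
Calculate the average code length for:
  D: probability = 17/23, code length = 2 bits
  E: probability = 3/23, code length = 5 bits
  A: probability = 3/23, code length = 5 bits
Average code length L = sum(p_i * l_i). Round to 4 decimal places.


Weighted contributions p_i * l_i:
  D: (17/23) * 2 = 34/23
  E: (3/23) * 5 = 15/23
  A: (3/23) * 5 = 15/23
Sum = (34 + 15 + 15)/23 = 64/23

L = 64/23 = 2.7826 bits/symbol


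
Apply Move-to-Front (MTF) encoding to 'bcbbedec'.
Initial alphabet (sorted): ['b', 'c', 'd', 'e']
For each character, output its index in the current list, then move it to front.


MTF encoding:
'b': index 0 in ['b', 'c', 'd', 'e'] -> ['b', 'c', 'd', 'e']
'c': index 1 in ['b', 'c', 'd', 'e'] -> ['c', 'b', 'd', 'e']
'b': index 1 in ['c', 'b', 'd', 'e'] -> ['b', 'c', 'd', 'e']
'b': index 0 in ['b', 'c', 'd', 'e'] -> ['b', 'c', 'd', 'e']
'e': index 3 in ['b', 'c', 'd', 'e'] -> ['e', 'b', 'c', 'd']
'd': index 3 in ['e', 'b', 'c', 'd'] -> ['d', 'e', 'b', 'c']
'e': index 1 in ['d', 'e', 'b', 'c'] -> ['e', 'd', 'b', 'c']
'c': index 3 in ['e', 'd', 'b', 'c'] -> ['c', 'e', 'd', 'b']


Output: [0, 1, 1, 0, 3, 3, 1, 3]
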